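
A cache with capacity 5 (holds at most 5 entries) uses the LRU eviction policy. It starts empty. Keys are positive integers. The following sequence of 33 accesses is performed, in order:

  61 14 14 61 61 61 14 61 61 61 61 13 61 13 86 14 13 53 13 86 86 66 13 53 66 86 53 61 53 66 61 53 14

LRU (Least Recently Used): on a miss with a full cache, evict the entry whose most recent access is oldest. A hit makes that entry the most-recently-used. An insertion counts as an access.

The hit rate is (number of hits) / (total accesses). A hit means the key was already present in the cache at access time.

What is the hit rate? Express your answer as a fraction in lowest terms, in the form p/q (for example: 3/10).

LRU simulation (capacity=5):
  1. access 61: MISS. Cache (LRU->MRU): [61]
  2. access 14: MISS. Cache (LRU->MRU): [61 14]
  3. access 14: HIT. Cache (LRU->MRU): [61 14]
  4. access 61: HIT. Cache (LRU->MRU): [14 61]
  5. access 61: HIT. Cache (LRU->MRU): [14 61]
  6. access 61: HIT. Cache (LRU->MRU): [14 61]
  7. access 14: HIT. Cache (LRU->MRU): [61 14]
  8. access 61: HIT. Cache (LRU->MRU): [14 61]
  9. access 61: HIT. Cache (LRU->MRU): [14 61]
  10. access 61: HIT. Cache (LRU->MRU): [14 61]
  11. access 61: HIT. Cache (LRU->MRU): [14 61]
  12. access 13: MISS. Cache (LRU->MRU): [14 61 13]
  13. access 61: HIT. Cache (LRU->MRU): [14 13 61]
  14. access 13: HIT. Cache (LRU->MRU): [14 61 13]
  15. access 86: MISS. Cache (LRU->MRU): [14 61 13 86]
  16. access 14: HIT. Cache (LRU->MRU): [61 13 86 14]
  17. access 13: HIT. Cache (LRU->MRU): [61 86 14 13]
  18. access 53: MISS. Cache (LRU->MRU): [61 86 14 13 53]
  19. access 13: HIT. Cache (LRU->MRU): [61 86 14 53 13]
  20. access 86: HIT. Cache (LRU->MRU): [61 14 53 13 86]
  21. access 86: HIT. Cache (LRU->MRU): [61 14 53 13 86]
  22. access 66: MISS, evict 61. Cache (LRU->MRU): [14 53 13 86 66]
  23. access 13: HIT. Cache (LRU->MRU): [14 53 86 66 13]
  24. access 53: HIT. Cache (LRU->MRU): [14 86 66 13 53]
  25. access 66: HIT. Cache (LRU->MRU): [14 86 13 53 66]
  26. access 86: HIT. Cache (LRU->MRU): [14 13 53 66 86]
  27. access 53: HIT. Cache (LRU->MRU): [14 13 66 86 53]
  28. access 61: MISS, evict 14. Cache (LRU->MRU): [13 66 86 53 61]
  29. access 53: HIT. Cache (LRU->MRU): [13 66 86 61 53]
  30. access 66: HIT. Cache (LRU->MRU): [13 86 61 53 66]
  31. access 61: HIT. Cache (LRU->MRU): [13 86 53 66 61]
  32. access 53: HIT. Cache (LRU->MRU): [13 86 66 61 53]
  33. access 14: MISS, evict 13. Cache (LRU->MRU): [86 66 61 53 14]
Total: 25 hits, 8 misses, 3 evictions

Hit rate = 25/33

Answer: 25/33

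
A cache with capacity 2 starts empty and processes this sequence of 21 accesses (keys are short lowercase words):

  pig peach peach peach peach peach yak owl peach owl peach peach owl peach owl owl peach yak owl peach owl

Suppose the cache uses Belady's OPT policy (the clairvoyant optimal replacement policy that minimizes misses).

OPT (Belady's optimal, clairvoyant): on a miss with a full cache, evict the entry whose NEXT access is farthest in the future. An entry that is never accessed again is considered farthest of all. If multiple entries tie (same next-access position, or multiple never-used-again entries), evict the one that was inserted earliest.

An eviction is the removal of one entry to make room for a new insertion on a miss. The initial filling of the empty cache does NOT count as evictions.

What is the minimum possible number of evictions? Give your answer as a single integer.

OPT (Belady) simulation (capacity=2):
  1. access pig: MISS. Cache: [pig]
  2. access peach: MISS. Cache: [pig peach]
  3. access peach: HIT. Next use of peach: step 4. Cache: [pig peach]
  4. access peach: HIT. Next use of peach: step 5. Cache: [pig peach]
  5. access peach: HIT. Next use of peach: step 6. Cache: [pig peach]
  6. access peach: HIT. Next use of peach: step 9. Cache: [pig peach]
  7. access yak: MISS, evict pig (next use: never). Cache: [peach yak]
  8. access owl: MISS, evict yak (next use: step 18). Cache: [peach owl]
  9. access peach: HIT. Next use of peach: step 11. Cache: [peach owl]
  10. access owl: HIT. Next use of owl: step 13. Cache: [peach owl]
  11. access peach: HIT. Next use of peach: step 12. Cache: [peach owl]
  12. access peach: HIT. Next use of peach: step 14. Cache: [peach owl]
  13. access owl: HIT. Next use of owl: step 15. Cache: [peach owl]
  14. access peach: HIT. Next use of peach: step 17. Cache: [peach owl]
  15. access owl: HIT. Next use of owl: step 16. Cache: [peach owl]
  16. access owl: HIT. Next use of owl: step 19. Cache: [peach owl]
  17. access peach: HIT. Next use of peach: step 20. Cache: [peach owl]
  18. access yak: MISS, evict peach (next use: step 20). Cache: [owl yak]
  19. access owl: HIT. Next use of owl: step 21. Cache: [owl yak]
  20. access peach: MISS, evict yak (next use: never). Cache: [owl peach]
  21. access owl: HIT. Next use of owl: never. Cache: [owl peach]
Total: 15 hits, 6 misses, 4 evictions

Answer: 4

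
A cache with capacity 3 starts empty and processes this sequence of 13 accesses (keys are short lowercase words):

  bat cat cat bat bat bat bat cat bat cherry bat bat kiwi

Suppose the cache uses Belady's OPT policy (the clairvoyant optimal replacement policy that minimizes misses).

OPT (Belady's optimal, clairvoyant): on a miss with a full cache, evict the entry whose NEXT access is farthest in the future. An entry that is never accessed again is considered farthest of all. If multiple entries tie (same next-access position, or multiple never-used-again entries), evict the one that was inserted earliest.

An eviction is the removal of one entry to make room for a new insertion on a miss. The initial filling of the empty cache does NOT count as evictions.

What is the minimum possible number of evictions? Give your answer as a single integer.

Answer: 1

Derivation:
OPT (Belady) simulation (capacity=3):
  1. access bat: MISS. Cache: [bat]
  2. access cat: MISS. Cache: [bat cat]
  3. access cat: HIT. Next use of cat: step 8. Cache: [bat cat]
  4. access bat: HIT. Next use of bat: step 5. Cache: [bat cat]
  5. access bat: HIT. Next use of bat: step 6. Cache: [bat cat]
  6. access bat: HIT. Next use of bat: step 7. Cache: [bat cat]
  7. access bat: HIT. Next use of bat: step 9. Cache: [bat cat]
  8. access cat: HIT. Next use of cat: never. Cache: [bat cat]
  9. access bat: HIT. Next use of bat: step 11. Cache: [bat cat]
  10. access cherry: MISS. Cache: [bat cat cherry]
  11. access bat: HIT. Next use of bat: step 12. Cache: [bat cat cherry]
  12. access bat: HIT. Next use of bat: never. Cache: [bat cat cherry]
  13. access kiwi: MISS, evict bat (next use: never). Cache: [cat cherry kiwi]
Total: 9 hits, 4 misses, 1 evictions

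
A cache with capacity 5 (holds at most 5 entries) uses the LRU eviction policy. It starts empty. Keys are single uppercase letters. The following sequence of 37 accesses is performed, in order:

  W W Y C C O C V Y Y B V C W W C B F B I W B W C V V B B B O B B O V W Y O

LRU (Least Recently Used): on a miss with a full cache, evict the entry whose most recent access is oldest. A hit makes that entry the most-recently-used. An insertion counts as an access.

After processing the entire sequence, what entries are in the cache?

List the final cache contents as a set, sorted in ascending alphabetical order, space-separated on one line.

LRU simulation (capacity=5):
  1. access W: MISS. Cache (LRU->MRU): [W]
  2. access W: HIT. Cache (LRU->MRU): [W]
  3. access Y: MISS. Cache (LRU->MRU): [W Y]
  4. access C: MISS. Cache (LRU->MRU): [W Y C]
  5. access C: HIT. Cache (LRU->MRU): [W Y C]
  6. access O: MISS. Cache (LRU->MRU): [W Y C O]
  7. access C: HIT. Cache (LRU->MRU): [W Y O C]
  8. access V: MISS. Cache (LRU->MRU): [W Y O C V]
  9. access Y: HIT. Cache (LRU->MRU): [W O C V Y]
  10. access Y: HIT. Cache (LRU->MRU): [W O C V Y]
  11. access B: MISS, evict W. Cache (LRU->MRU): [O C V Y B]
  12. access V: HIT. Cache (LRU->MRU): [O C Y B V]
  13. access C: HIT. Cache (LRU->MRU): [O Y B V C]
  14. access W: MISS, evict O. Cache (LRU->MRU): [Y B V C W]
  15. access W: HIT. Cache (LRU->MRU): [Y B V C W]
  16. access C: HIT. Cache (LRU->MRU): [Y B V W C]
  17. access B: HIT. Cache (LRU->MRU): [Y V W C B]
  18. access F: MISS, evict Y. Cache (LRU->MRU): [V W C B F]
  19. access B: HIT. Cache (LRU->MRU): [V W C F B]
  20. access I: MISS, evict V. Cache (LRU->MRU): [W C F B I]
  21. access W: HIT. Cache (LRU->MRU): [C F B I W]
  22. access B: HIT. Cache (LRU->MRU): [C F I W B]
  23. access W: HIT. Cache (LRU->MRU): [C F I B W]
  24. access C: HIT. Cache (LRU->MRU): [F I B W C]
  25. access V: MISS, evict F. Cache (LRU->MRU): [I B W C V]
  26. access V: HIT. Cache (LRU->MRU): [I B W C V]
  27. access B: HIT. Cache (LRU->MRU): [I W C V B]
  28. access B: HIT. Cache (LRU->MRU): [I W C V B]
  29. access B: HIT. Cache (LRU->MRU): [I W C V B]
  30. access O: MISS, evict I. Cache (LRU->MRU): [W C V B O]
  31. access B: HIT. Cache (LRU->MRU): [W C V O B]
  32. access B: HIT. Cache (LRU->MRU): [W C V O B]
  33. access O: HIT. Cache (LRU->MRU): [W C V B O]
  34. access V: HIT. Cache (LRU->MRU): [W C B O V]
  35. access W: HIT. Cache (LRU->MRU): [C B O V W]
  36. access Y: MISS, evict C. Cache (LRU->MRU): [B O V W Y]
  37. access O: HIT. Cache (LRU->MRU): [B V W Y O]
Total: 25 hits, 12 misses, 7 evictions

Answer: B O V W Y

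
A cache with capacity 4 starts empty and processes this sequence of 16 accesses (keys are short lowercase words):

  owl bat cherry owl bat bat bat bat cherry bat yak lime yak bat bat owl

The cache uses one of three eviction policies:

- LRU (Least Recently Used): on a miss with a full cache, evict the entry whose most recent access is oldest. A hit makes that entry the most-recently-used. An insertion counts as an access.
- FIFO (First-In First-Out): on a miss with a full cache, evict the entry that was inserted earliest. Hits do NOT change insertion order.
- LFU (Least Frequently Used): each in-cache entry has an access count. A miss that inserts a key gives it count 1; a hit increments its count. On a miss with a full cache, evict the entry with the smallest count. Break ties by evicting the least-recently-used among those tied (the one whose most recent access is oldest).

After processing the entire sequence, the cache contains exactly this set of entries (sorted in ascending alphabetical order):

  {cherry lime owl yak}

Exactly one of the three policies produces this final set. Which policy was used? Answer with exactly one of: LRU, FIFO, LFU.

Answer: FIFO

Derivation:
Simulating under each policy and comparing final sets:
  LRU: final set = {bat lime owl yak} -> differs
  FIFO: final set = {cherry lime owl yak} -> MATCHES target
  LFU: final set = {bat cherry owl yak} -> differs
Only FIFO produces the target set.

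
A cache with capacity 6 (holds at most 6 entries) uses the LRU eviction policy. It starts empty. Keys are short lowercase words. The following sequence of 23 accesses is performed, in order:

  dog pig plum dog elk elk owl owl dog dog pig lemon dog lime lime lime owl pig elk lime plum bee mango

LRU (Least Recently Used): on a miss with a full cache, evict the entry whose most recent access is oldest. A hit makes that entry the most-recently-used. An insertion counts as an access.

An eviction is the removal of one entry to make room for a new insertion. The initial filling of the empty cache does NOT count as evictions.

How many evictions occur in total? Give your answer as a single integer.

LRU simulation (capacity=6):
  1. access dog: MISS. Cache (LRU->MRU): [dog]
  2. access pig: MISS. Cache (LRU->MRU): [dog pig]
  3. access plum: MISS. Cache (LRU->MRU): [dog pig plum]
  4. access dog: HIT. Cache (LRU->MRU): [pig plum dog]
  5. access elk: MISS. Cache (LRU->MRU): [pig plum dog elk]
  6. access elk: HIT. Cache (LRU->MRU): [pig plum dog elk]
  7. access owl: MISS. Cache (LRU->MRU): [pig plum dog elk owl]
  8. access owl: HIT. Cache (LRU->MRU): [pig plum dog elk owl]
  9. access dog: HIT. Cache (LRU->MRU): [pig plum elk owl dog]
  10. access dog: HIT. Cache (LRU->MRU): [pig plum elk owl dog]
  11. access pig: HIT. Cache (LRU->MRU): [plum elk owl dog pig]
  12. access lemon: MISS. Cache (LRU->MRU): [plum elk owl dog pig lemon]
  13. access dog: HIT. Cache (LRU->MRU): [plum elk owl pig lemon dog]
  14. access lime: MISS, evict plum. Cache (LRU->MRU): [elk owl pig lemon dog lime]
  15. access lime: HIT. Cache (LRU->MRU): [elk owl pig lemon dog lime]
  16. access lime: HIT. Cache (LRU->MRU): [elk owl pig lemon dog lime]
  17. access owl: HIT. Cache (LRU->MRU): [elk pig lemon dog lime owl]
  18. access pig: HIT. Cache (LRU->MRU): [elk lemon dog lime owl pig]
  19. access elk: HIT. Cache (LRU->MRU): [lemon dog lime owl pig elk]
  20. access lime: HIT. Cache (LRU->MRU): [lemon dog owl pig elk lime]
  21. access plum: MISS, evict lemon. Cache (LRU->MRU): [dog owl pig elk lime plum]
  22. access bee: MISS, evict dog. Cache (LRU->MRU): [owl pig elk lime plum bee]
  23. access mango: MISS, evict owl. Cache (LRU->MRU): [pig elk lime plum bee mango]
Total: 13 hits, 10 misses, 4 evictions

Answer: 4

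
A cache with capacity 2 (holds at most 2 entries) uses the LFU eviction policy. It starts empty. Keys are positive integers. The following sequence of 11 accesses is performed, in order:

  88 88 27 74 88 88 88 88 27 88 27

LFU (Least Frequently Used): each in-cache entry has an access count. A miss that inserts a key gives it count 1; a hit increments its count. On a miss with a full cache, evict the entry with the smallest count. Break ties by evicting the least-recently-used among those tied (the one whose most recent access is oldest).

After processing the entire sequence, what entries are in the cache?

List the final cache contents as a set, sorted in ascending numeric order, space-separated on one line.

Answer: 27 88

Derivation:
LFU simulation (capacity=2):
  1. access 88: MISS. Cache: [88(c=1)]
  2. access 88: HIT, count now 2. Cache: [88(c=2)]
  3. access 27: MISS. Cache: [27(c=1) 88(c=2)]
  4. access 74: MISS, evict 27(c=1). Cache: [74(c=1) 88(c=2)]
  5. access 88: HIT, count now 3. Cache: [74(c=1) 88(c=3)]
  6. access 88: HIT, count now 4. Cache: [74(c=1) 88(c=4)]
  7. access 88: HIT, count now 5. Cache: [74(c=1) 88(c=5)]
  8. access 88: HIT, count now 6. Cache: [74(c=1) 88(c=6)]
  9. access 27: MISS, evict 74(c=1). Cache: [27(c=1) 88(c=6)]
  10. access 88: HIT, count now 7. Cache: [27(c=1) 88(c=7)]
  11. access 27: HIT, count now 2. Cache: [27(c=2) 88(c=7)]
Total: 7 hits, 4 misses, 2 evictions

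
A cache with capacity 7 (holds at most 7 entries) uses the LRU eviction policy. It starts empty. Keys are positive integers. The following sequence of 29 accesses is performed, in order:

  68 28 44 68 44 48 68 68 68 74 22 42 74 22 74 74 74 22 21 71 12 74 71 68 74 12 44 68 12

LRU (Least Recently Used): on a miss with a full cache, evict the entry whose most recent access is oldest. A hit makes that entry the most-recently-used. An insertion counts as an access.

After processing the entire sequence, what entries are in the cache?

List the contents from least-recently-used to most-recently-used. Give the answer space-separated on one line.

LRU simulation (capacity=7):
  1. access 68: MISS. Cache (LRU->MRU): [68]
  2. access 28: MISS. Cache (LRU->MRU): [68 28]
  3. access 44: MISS. Cache (LRU->MRU): [68 28 44]
  4. access 68: HIT. Cache (LRU->MRU): [28 44 68]
  5. access 44: HIT. Cache (LRU->MRU): [28 68 44]
  6. access 48: MISS. Cache (LRU->MRU): [28 68 44 48]
  7. access 68: HIT. Cache (LRU->MRU): [28 44 48 68]
  8. access 68: HIT. Cache (LRU->MRU): [28 44 48 68]
  9. access 68: HIT. Cache (LRU->MRU): [28 44 48 68]
  10. access 74: MISS. Cache (LRU->MRU): [28 44 48 68 74]
  11. access 22: MISS. Cache (LRU->MRU): [28 44 48 68 74 22]
  12. access 42: MISS. Cache (LRU->MRU): [28 44 48 68 74 22 42]
  13. access 74: HIT. Cache (LRU->MRU): [28 44 48 68 22 42 74]
  14. access 22: HIT. Cache (LRU->MRU): [28 44 48 68 42 74 22]
  15. access 74: HIT. Cache (LRU->MRU): [28 44 48 68 42 22 74]
  16. access 74: HIT. Cache (LRU->MRU): [28 44 48 68 42 22 74]
  17. access 74: HIT. Cache (LRU->MRU): [28 44 48 68 42 22 74]
  18. access 22: HIT. Cache (LRU->MRU): [28 44 48 68 42 74 22]
  19. access 21: MISS, evict 28. Cache (LRU->MRU): [44 48 68 42 74 22 21]
  20. access 71: MISS, evict 44. Cache (LRU->MRU): [48 68 42 74 22 21 71]
  21. access 12: MISS, evict 48. Cache (LRU->MRU): [68 42 74 22 21 71 12]
  22. access 74: HIT. Cache (LRU->MRU): [68 42 22 21 71 12 74]
  23. access 71: HIT. Cache (LRU->MRU): [68 42 22 21 12 74 71]
  24. access 68: HIT. Cache (LRU->MRU): [42 22 21 12 74 71 68]
  25. access 74: HIT. Cache (LRU->MRU): [42 22 21 12 71 68 74]
  26. access 12: HIT. Cache (LRU->MRU): [42 22 21 71 68 74 12]
  27. access 44: MISS, evict 42. Cache (LRU->MRU): [22 21 71 68 74 12 44]
  28. access 68: HIT. Cache (LRU->MRU): [22 21 71 74 12 44 68]
  29. access 12: HIT. Cache (LRU->MRU): [22 21 71 74 44 68 12]
Total: 18 hits, 11 misses, 4 evictions

Answer: 22 21 71 74 44 68 12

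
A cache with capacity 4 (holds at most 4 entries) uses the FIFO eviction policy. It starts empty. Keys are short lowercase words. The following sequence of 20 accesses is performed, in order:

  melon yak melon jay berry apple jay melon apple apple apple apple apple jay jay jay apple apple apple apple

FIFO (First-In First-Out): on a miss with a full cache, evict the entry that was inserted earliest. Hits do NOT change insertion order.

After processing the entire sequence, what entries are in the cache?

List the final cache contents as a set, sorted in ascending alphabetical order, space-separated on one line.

FIFO simulation (capacity=4):
  1. access melon: MISS. Cache (old->new): [melon]
  2. access yak: MISS. Cache (old->new): [melon yak]
  3. access melon: HIT. Cache (old->new): [melon yak]
  4. access jay: MISS. Cache (old->new): [melon yak jay]
  5. access berry: MISS. Cache (old->new): [melon yak jay berry]
  6. access apple: MISS, evict melon. Cache (old->new): [yak jay berry apple]
  7. access jay: HIT. Cache (old->new): [yak jay berry apple]
  8. access melon: MISS, evict yak. Cache (old->new): [jay berry apple melon]
  9. access apple: HIT. Cache (old->new): [jay berry apple melon]
  10. access apple: HIT. Cache (old->new): [jay berry apple melon]
  11. access apple: HIT. Cache (old->new): [jay berry apple melon]
  12. access apple: HIT. Cache (old->new): [jay berry apple melon]
  13. access apple: HIT. Cache (old->new): [jay berry apple melon]
  14. access jay: HIT. Cache (old->new): [jay berry apple melon]
  15. access jay: HIT. Cache (old->new): [jay berry apple melon]
  16. access jay: HIT. Cache (old->new): [jay berry apple melon]
  17. access apple: HIT. Cache (old->new): [jay berry apple melon]
  18. access apple: HIT. Cache (old->new): [jay berry apple melon]
  19. access apple: HIT. Cache (old->new): [jay berry apple melon]
  20. access apple: HIT. Cache (old->new): [jay berry apple melon]
Total: 14 hits, 6 misses, 2 evictions

Answer: apple berry jay melon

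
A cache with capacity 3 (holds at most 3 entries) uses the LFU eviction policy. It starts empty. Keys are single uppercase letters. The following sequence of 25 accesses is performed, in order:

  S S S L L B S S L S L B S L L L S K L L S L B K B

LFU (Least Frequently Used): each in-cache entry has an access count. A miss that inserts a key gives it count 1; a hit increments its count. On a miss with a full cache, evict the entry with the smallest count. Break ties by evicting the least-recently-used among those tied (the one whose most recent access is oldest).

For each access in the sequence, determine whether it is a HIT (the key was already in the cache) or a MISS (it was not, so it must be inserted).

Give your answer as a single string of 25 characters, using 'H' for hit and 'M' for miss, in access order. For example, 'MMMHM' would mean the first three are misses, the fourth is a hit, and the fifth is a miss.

LFU simulation (capacity=3):
  1. access S: MISS. Cache: [S(c=1)]
  2. access S: HIT, count now 2. Cache: [S(c=2)]
  3. access S: HIT, count now 3. Cache: [S(c=3)]
  4. access L: MISS. Cache: [L(c=1) S(c=3)]
  5. access L: HIT, count now 2. Cache: [L(c=2) S(c=3)]
  6. access B: MISS. Cache: [B(c=1) L(c=2) S(c=3)]
  7. access S: HIT, count now 4. Cache: [B(c=1) L(c=2) S(c=4)]
  8. access S: HIT, count now 5. Cache: [B(c=1) L(c=2) S(c=5)]
  9. access L: HIT, count now 3. Cache: [B(c=1) L(c=3) S(c=5)]
  10. access S: HIT, count now 6. Cache: [B(c=1) L(c=3) S(c=6)]
  11. access L: HIT, count now 4. Cache: [B(c=1) L(c=4) S(c=6)]
  12. access B: HIT, count now 2. Cache: [B(c=2) L(c=4) S(c=6)]
  13. access S: HIT, count now 7. Cache: [B(c=2) L(c=4) S(c=7)]
  14. access L: HIT, count now 5. Cache: [B(c=2) L(c=5) S(c=7)]
  15. access L: HIT, count now 6. Cache: [B(c=2) L(c=6) S(c=7)]
  16. access L: HIT, count now 7. Cache: [B(c=2) S(c=7) L(c=7)]
  17. access S: HIT, count now 8. Cache: [B(c=2) L(c=7) S(c=8)]
  18. access K: MISS, evict B(c=2). Cache: [K(c=1) L(c=7) S(c=8)]
  19. access L: HIT, count now 8. Cache: [K(c=1) S(c=8) L(c=8)]
  20. access L: HIT, count now 9. Cache: [K(c=1) S(c=8) L(c=9)]
  21. access S: HIT, count now 9. Cache: [K(c=1) L(c=9) S(c=9)]
  22. access L: HIT, count now 10. Cache: [K(c=1) S(c=9) L(c=10)]
  23. access B: MISS, evict K(c=1). Cache: [B(c=1) S(c=9) L(c=10)]
  24. access K: MISS, evict B(c=1). Cache: [K(c=1) S(c=9) L(c=10)]
  25. access B: MISS, evict K(c=1). Cache: [B(c=1) S(c=9) L(c=10)]
Total: 18 hits, 7 misses, 4 evictions

Answer: MHHMHMHHHHHHHHHHHMHHHHMMM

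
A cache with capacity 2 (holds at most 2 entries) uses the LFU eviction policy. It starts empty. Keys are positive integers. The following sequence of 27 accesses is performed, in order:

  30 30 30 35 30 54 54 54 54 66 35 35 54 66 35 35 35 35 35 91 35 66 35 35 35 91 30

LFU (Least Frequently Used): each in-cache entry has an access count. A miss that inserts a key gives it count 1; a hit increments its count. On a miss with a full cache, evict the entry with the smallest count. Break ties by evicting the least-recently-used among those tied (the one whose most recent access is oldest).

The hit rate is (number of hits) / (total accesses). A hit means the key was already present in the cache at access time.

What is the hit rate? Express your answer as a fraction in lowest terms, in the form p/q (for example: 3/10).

LFU simulation (capacity=2):
  1. access 30: MISS. Cache: [30(c=1)]
  2. access 30: HIT, count now 2. Cache: [30(c=2)]
  3. access 30: HIT, count now 3. Cache: [30(c=3)]
  4. access 35: MISS. Cache: [35(c=1) 30(c=3)]
  5. access 30: HIT, count now 4. Cache: [35(c=1) 30(c=4)]
  6. access 54: MISS, evict 35(c=1). Cache: [54(c=1) 30(c=4)]
  7. access 54: HIT, count now 2. Cache: [54(c=2) 30(c=4)]
  8. access 54: HIT, count now 3. Cache: [54(c=3) 30(c=4)]
  9. access 54: HIT, count now 4. Cache: [30(c=4) 54(c=4)]
  10. access 66: MISS, evict 30(c=4). Cache: [66(c=1) 54(c=4)]
  11. access 35: MISS, evict 66(c=1). Cache: [35(c=1) 54(c=4)]
  12. access 35: HIT, count now 2. Cache: [35(c=2) 54(c=4)]
  13. access 54: HIT, count now 5. Cache: [35(c=2) 54(c=5)]
  14. access 66: MISS, evict 35(c=2). Cache: [66(c=1) 54(c=5)]
  15. access 35: MISS, evict 66(c=1). Cache: [35(c=1) 54(c=5)]
  16. access 35: HIT, count now 2. Cache: [35(c=2) 54(c=5)]
  17. access 35: HIT, count now 3. Cache: [35(c=3) 54(c=5)]
  18. access 35: HIT, count now 4. Cache: [35(c=4) 54(c=5)]
  19. access 35: HIT, count now 5. Cache: [54(c=5) 35(c=5)]
  20. access 91: MISS, evict 54(c=5). Cache: [91(c=1) 35(c=5)]
  21. access 35: HIT, count now 6. Cache: [91(c=1) 35(c=6)]
  22. access 66: MISS, evict 91(c=1). Cache: [66(c=1) 35(c=6)]
  23. access 35: HIT, count now 7. Cache: [66(c=1) 35(c=7)]
  24. access 35: HIT, count now 8. Cache: [66(c=1) 35(c=8)]
  25. access 35: HIT, count now 9. Cache: [66(c=1) 35(c=9)]
  26. access 91: MISS, evict 66(c=1). Cache: [91(c=1) 35(c=9)]
  27. access 30: MISS, evict 91(c=1). Cache: [30(c=1) 35(c=9)]
Total: 16 hits, 11 misses, 9 evictions

Hit rate = 16/27

Answer: 16/27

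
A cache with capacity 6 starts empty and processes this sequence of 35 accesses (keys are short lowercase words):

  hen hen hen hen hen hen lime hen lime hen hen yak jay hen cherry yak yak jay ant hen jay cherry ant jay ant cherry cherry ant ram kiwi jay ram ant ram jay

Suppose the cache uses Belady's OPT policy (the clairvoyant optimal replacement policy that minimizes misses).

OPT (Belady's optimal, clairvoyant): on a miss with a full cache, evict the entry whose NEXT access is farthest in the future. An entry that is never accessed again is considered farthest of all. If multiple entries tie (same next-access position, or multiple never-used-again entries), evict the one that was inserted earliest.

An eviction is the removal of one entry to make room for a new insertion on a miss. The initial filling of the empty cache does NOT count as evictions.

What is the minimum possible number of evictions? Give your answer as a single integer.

OPT (Belady) simulation (capacity=6):
  1. access hen: MISS. Cache: [hen]
  2. access hen: HIT. Next use of hen: step 3. Cache: [hen]
  3. access hen: HIT. Next use of hen: step 4. Cache: [hen]
  4. access hen: HIT. Next use of hen: step 5. Cache: [hen]
  5. access hen: HIT. Next use of hen: step 6. Cache: [hen]
  6. access hen: HIT. Next use of hen: step 8. Cache: [hen]
  7. access lime: MISS. Cache: [hen lime]
  8. access hen: HIT. Next use of hen: step 10. Cache: [hen lime]
  9. access lime: HIT. Next use of lime: never. Cache: [hen lime]
  10. access hen: HIT. Next use of hen: step 11. Cache: [hen lime]
  11. access hen: HIT. Next use of hen: step 14. Cache: [hen lime]
  12. access yak: MISS. Cache: [hen lime yak]
  13. access jay: MISS. Cache: [hen lime yak jay]
  14. access hen: HIT. Next use of hen: step 20. Cache: [hen lime yak jay]
  15. access cherry: MISS. Cache: [hen lime yak jay cherry]
  16. access yak: HIT. Next use of yak: step 17. Cache: [hen lime yak jay cherry]
  17. access yak: HIT. Next use of yak: never. Cache: [hen lime yak jay cherry]
  18. access jay: HIT. Next use of jay: step 21. Cache: [hen lime yak jay cherry]
  19. access ant: MISS. Cache: [hen lime yak jay cherry ant]
  20. access hen: HIT. Next use of hen: never. Cache: [hen lime yak jay cherry ant]
  21. access jay: HIT. Next use of jay: step 24. Cache: [hen lime yak jay cherry ant]
  22. access cherry: HIT. Next use of cherry: step 26. Cache: [hen lime yak jay cherry ant]
  23. access ant: HIT. Next use of ant: step 25. Cache: [hen lime yak jay cherry ant]
  24. access jay: HIT. Next use of jay: step 31. Cache: [hen lime yak jay cherry ant]
  25. access ant: HIT. Next use of ant: step 28. Cache: [hen lime yak jay cherry ant]
  26. access cherry: HIT. Next use of cherry: step 27. Cache: [hen lime yak jay cherry ant]
  27. access cherry: HIT. Next use of cherry: never. Cache: [hen lime yak jay cherry ant]
  28. access ant: HIT. Next use of ant: step 33. Cache: [hen lime yak jay cherry ant]
  29. access ram: MISS, evict hen (next use: never). Cache: [lime yak jay cherry ant ram]
  30. access kiwi: MISS, evict lime (next use: never). Cache: [yak jay cherry ant ram kiwi]
  31. access jay: HIT. Next use of jay: step 35. Cache: [yak jay cherry ant ram kiwi]
  32. access ram: HIT. Next use of ram: step 34. Cache: [yak jay cherry ant ram kiwi]
  33. access ant: HIT. Next use of ant: never. Cache: [yak jay cherry ant ram kiwi]
  34. access ram: HIT. Next use of ram: never. Cache: [yak jay cherry ant ram kiwi]
  35. access jay: HIT. Next use of jay: never. Cache: [yak jay cherry ant ram kiwi]
Total: 27 hits, 8 misses, 2 evictions

Answer: 2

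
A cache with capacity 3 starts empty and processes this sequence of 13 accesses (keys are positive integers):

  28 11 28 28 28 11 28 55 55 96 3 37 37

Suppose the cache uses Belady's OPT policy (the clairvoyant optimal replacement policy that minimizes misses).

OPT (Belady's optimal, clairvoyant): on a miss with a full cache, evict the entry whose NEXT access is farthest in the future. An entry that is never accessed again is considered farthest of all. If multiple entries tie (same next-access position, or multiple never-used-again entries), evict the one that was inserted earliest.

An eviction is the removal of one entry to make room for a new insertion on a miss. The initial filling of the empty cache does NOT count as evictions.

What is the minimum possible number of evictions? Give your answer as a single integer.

Answer: 3

Derivation:
OPT (Belady) simulation (capacity=3):
  1. access 28: MISS. Cache: [28]
  2. access 11: MISS. Cache: [28 11]
  3. access 28: HIT. Next use of 28: step 4. Cache: [28 11]
  4. access 28: HIT. Next use of 28: step 5. Cache: [28 11]
  5. access 28: HIT. Next use of 28: step 7. Cache: [28 11]
  6. access 11: HIT. Next use of 11: never. Cache: [28 11]
  7. access 28: HIT. Next use of 28: never. Cache: [28 11]
  8. access 55: MISS. Cache: [28 11 55]
  9. access 55: HIT. Next use of 55: never. Cache: [28 11 55]
  10. access 96: MISS, evict 28 (next use: never). Cache: [11 55 96]
  11. access 3: MISS, evict 11 (next use: never). Cache: [55 96 3]
  12. access 37: MISS, evict 55 (next use: never). Cache: [96 3 37]
  13. access 37: HIT. Next use of 37: never. Cache: [96 3 37]
Total: 7 hits, 6 misses, 3 evictions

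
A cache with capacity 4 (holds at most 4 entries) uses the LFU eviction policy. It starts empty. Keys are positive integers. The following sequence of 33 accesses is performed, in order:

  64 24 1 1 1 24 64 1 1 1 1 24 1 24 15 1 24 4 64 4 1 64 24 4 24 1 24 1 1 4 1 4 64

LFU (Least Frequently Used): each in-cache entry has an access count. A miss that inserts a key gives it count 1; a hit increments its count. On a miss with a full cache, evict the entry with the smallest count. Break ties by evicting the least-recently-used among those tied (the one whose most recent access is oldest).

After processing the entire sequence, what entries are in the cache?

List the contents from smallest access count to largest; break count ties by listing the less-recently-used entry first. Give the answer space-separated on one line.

Answer: 4 64 24 1

Derivation:
LFU simulation (capacity=4):
  1. access 64: MISS. Cache: [64(c=1)]
  2. access 24: MISS. Cache: [64(c=1) 24(c=1)]
  3. access 1: MISS. Cache: [64(c=1) 24(c=1) 1(c=1)]
  4. access 1: HIT, count now 2. Cache: [64(c=1) 24(c=1) 1(c=2)]
  5. access 1: HIT, count now 3. Cache: [64(c=1) 24(c=1) 1(c=3)]
  6. access 24: HIT, count now 2. Cache: [64(c=1) 24(c=2) 1(c=3)]
  7. access 64: HIT, count now 2. Cache: [24(c=2) 64(c=2) 1(c=3)]
  8. access 1: HIT, count now 4. Cache: [24(c=2) 64(c=2) 1(c=4)]
  9. access 1: HIT, count now 5. Cache: [24(c=2) 64(c=2) 1(c=5)]
  10. access 1: HIT, count now 6. Cache: [24(c=2) 64(c=2) 1(c=6)]
  11. access 1: HIT, count now 7. Cache: [24(c=2) 64(c=2) 1(c=7)]
  12. access 24: HIT, count now 3. Cache: [64(c=2) 24(c=3) 1(c=7)]
  13. access 1: HIT, count now 8. Cache: [64(c=2) 24(c=3) 1(c=8)]
  14. access 24: HIT, count now 4. Cache: [64(c=2) 24(c=4) 1(c=8)]
  15. access 15: MISS. Cache: [15(c=1) 64(c=2) 24(c=4) 1(c=8)]
  16. access 1: HIT, count now 9. Cache: [15(c=1) 64(c=2) 24(c=4) 1(c=9)]
  17. access 24: HIT, count now 5. Cache: [15(c=1) 64(c=2) 24(c=5) 1(c=9)]
  18. access 4: MISS, evict 15(c=1). Cache: [4(c=1) 64(c=2) 24(c=5) 1(c=9)]
  19. access 64: HIT, count now 3. Cache: [4(c=1) 64(c=3) 24(c=5) 1(c=9)]
  20. access 4: HIT, count now 2. Cache: [4(c=2) 64(c=3) 24(c=5) 1(c=9)]
  21. access 1: HIT, count now 10. Cache: [4(c=2) 64(c=3) 24(c=5) 1(c=10)]
  22. access 64: HIT, count now 4. Cache: [4(c=2) 64(c=4) 24(c=5) 1(c=10)]
  23. access 24: HIT, count now 6. Cache: [4(c=2) 64(c=4) 24(c=6) 1(c=10)]
  24. access 4: HIT, count now 3. Cache: [4(c=3) 64(c=4) 24(c=6) 1(c=10)]
  25. access 24: HIT, count now 7. Cache: [4(c=3) 64(c=4) 24(c=7) 1(c=10)]
  26. access 1: HIT, count now 11. Cache: [4(c=3) 64(c=4) 24(c=7) 1(c=11)]
  27. access 24: HIT, count now 8. Cache: [4(c=3) 64(c=4) 24(c=8) 1(c=11)]
  28. access 1: HIT, count now 12. Cache: [4(c=3) 64(c=4) 24(c=8) 1(c=12)]
  29. access 1: HIT, count now 13. Cache: [4(c=3) 64(c=4) 24(c=8) 1(c=13)]
  30. access 4: HIT, count now 4. Cache: [64(c=4) 4(c=4) 24(c=8) 1(c=13)]
  31. access 1: HIT, count now 14. Cache: [64(c=4) 4(c=4) 24(c=8) 1(c=14)]
  32. access 4: HIT, count now 5. Cache: [64(c=4) 4(c=5) 24(c=8) 1(c=14)]
  33. access 64: HIT, count now 5. Cache: [4(c=5) 64(c=5) 24(c=8) 1(c=14)]
Total: 28 hits, 5 misses, 1 evictions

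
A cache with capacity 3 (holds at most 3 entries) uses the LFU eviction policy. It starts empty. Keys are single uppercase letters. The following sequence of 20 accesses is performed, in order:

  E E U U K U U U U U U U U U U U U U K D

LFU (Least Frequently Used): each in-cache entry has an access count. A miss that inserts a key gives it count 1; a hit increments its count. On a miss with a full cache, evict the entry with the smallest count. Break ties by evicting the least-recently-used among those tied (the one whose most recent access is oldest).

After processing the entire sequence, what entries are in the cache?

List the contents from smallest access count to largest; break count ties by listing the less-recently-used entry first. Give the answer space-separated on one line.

LFU simulation (capacity=3):
  1. access E: MISS. Cache: [E(c=1)]
  2. access E: HIT, count now 2. Cache: [E(c=2)]
  3. access U: MISS. Cache: [U(c=1) E(c=2)]
  4. access U: HIT, count now 2. Cache: [E(c=2) U(c=2)]
  5. access K: MISS. Cache: [K(c=1) E(c=2) U(c=2)]
  6. access U: HIT, count now 3. Cache: [K(c=1) E(c=2) U(c=3)]
  7. access U: HIT, count now 4. Cache: [K(c=1) E(c=2) U(c=4)]
  8. access U: HIT, count now 5. Cache: [K(c=1) E(c=2) U(c=5)]
  9. access U: HIT, count now 6. Cache: [K(c=1) E(c=2) U(c=6)]
  10. access U: HIT, count now 7. Cache: [K(c=1) E(c=2) U(c=7)]
  11. access U: HIT, count now 8. Cache: [K(c=1) E(c=2) U(c=8)]
  12. access U: HIT, count now 9. Cache: [K(c=1) E(c=2) U(c=9)]
  13. access U: HIT, count now 10. Cache: [K(c=1) E(c=2) U(c=10)]
  14. access U: HIT, count now 11. Cache: [K(c=1) E(c=2) U(c=11)]
  15. access U: HIT, count now 12. Cache: [K(c=1) E(c=2) U(c=12)]
  16. access U: HIT, count now 13. Cache: [K(c=1) E(c=2) U(c=13)]
  17. access U: HIT, count now 14. Cache: [K(c=1) E(c=2) U(c=14)]
  18. access U: HIT, count now 15. Cache: [K(c=1) E(c=2) U(c=15)]
  19. access K: HIT, count now 2. Cache: [E(c=2) K(c=2) U(c=15)]
  20. access D: MISS, evict E(c=2). Cache: [D(c=1) K(c=2) U(c=15)]
Total: 16 hits, 4 misses, 1 evictions

Answer: D K U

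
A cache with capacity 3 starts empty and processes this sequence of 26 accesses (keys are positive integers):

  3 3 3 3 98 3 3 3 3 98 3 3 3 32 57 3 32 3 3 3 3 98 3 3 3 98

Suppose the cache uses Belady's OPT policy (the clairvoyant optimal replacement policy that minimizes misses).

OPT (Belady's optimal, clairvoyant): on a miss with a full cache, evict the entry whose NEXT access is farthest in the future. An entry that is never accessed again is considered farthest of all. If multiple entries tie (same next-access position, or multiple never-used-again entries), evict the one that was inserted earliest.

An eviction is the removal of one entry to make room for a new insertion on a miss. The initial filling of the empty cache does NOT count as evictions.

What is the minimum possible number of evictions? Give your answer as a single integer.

Answer: 2

Derivation:
OPT (Belady) simulation (capacity=3):
  1. access 3: MISS. Cache: [3]
  2. access 3: HIT. Next use of 3: step 3. Cache: [3]
  3. access 3: HIT. Next use of 3: step 4. Cache: [3]
  4. access 3: HIT. Next use of 3: step 6. Cache: [3]
  5. access 98: MISS. Cache: [3 98]
  6. access 3: HIT. Next use of 3: step 7. Cache: [3 98]
  7. access 3: HIT. Next use of 3: step 8. Cache: [3 98]
  8. access 3: HIT. Next use of 3: step 9. Cache: [3 98]
  9. access 3: HIT. Next use of 3: step 11. Cache: [3 98]
  10. access 98: HIT. Next use of 98: step 22. Cache: [3 98]
  11. access 3: HIT. Next use of 3: step 12. Cache: [3 98]
  12. access 3: HIT. Next use of 3: step 13. Cache: [3 98]
  13. access 3: HIT. Next use of 3: step 16. Cache: [3 98]
  14. access 32: MISS. Cache: [3 98 32]
  15. access 57: MISS, evict 98 (next use: step 22). Cache: [3 32 57]
  16. access 3: HIT. Next use of 3: step 18. Cache: [3 32 57]
  17. access 32: HIT. Next use of 32: never. Cache: [3 32 57]
  18. access 3: HIT. Next use of 3: step 19. Cache: [3 32 57]
  19. access 3: HIT. Next use of 3: step 20. Cache: [3 32 57]
  20. access 3: HIT. Next use of 3: step 21. Cache: [3 32 57]
  21. access 3: HIT. Next use of 3: step 23. Cache: [3 32 57]
  22. access 98: MISS, evict 32 (next use: never). Cache: [3 57 98]
  23. access 3: HIT. Next use of 3: step 24. Cache: [3 57 98]
  24. access 3: HIT. Next use of 3: step 25. Cache: [3 57 98]
  25. access 3: HIT. Next use of 3: never. Cache: [3 57 98]
  26. access 98: HIT. Next use of 98: never. Cache: [3 57 98]
Total: 21 hits, 5 misses, 2 evictions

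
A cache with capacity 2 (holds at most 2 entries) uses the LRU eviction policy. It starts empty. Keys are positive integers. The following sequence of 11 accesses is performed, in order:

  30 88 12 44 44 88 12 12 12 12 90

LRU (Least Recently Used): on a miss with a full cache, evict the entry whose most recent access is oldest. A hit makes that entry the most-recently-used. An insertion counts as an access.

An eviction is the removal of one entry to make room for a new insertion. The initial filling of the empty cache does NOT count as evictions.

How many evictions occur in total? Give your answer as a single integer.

Answer: 5

Derivation:
LRU simulation (capacity=2):
  1. access 30: MISS. Cache (LRU->MRU): [30]
  2. access 88: MISS. Cache (LRU->MRU): [30 88]
  3. access 12: MISS, evict 30. Cache (LRU->MRU): [88 12]
  4. access 44: MISS, evict 88. Cache (LRU->MRU): [12 44]
  5. access 44: HIT. Cache (LRU->MRU): [12 44]
  6. access 88: MISS, evict 12. Cache (LRU->MRU): [44 88]
  7. access 12: MISS, evict 44. Cache (LRU->MRU): [88 12]
  8. access 12: HIT. Cache (LRU->MRU): [88 12]
  9. access 12: HIT. Cache (LRU->MRU): [88 12]
  10. access 12: HIT. Cache (LRU->MRU): [88 12]
  11. access 90: MISS, evict 88. Cache (LRU->MRU): [12 90]
Total: 4 hits, 7 misses, 5 evictions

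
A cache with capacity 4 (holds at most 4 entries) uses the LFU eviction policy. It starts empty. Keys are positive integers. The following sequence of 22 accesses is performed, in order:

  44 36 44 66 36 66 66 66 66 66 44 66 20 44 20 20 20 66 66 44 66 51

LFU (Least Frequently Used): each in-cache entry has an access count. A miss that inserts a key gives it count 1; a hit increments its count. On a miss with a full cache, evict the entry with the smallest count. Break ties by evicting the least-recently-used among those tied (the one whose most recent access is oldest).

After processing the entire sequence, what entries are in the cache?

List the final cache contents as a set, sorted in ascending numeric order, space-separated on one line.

LFU simulation (capacity=4):
  1. access 44: MISS. Cache: [44(c=1)]
  2. access 36: MISS. Cache: [44(c=1) 36(c=1)]
  3. access 44: HIT, count now 2. Cache: [36(c=1) 44(c=2)]
  4. access 66: MISS. Cache: [36(c=1) 66(c=1) 44(c=2)]
  5. access 36: HIT, count now 2. Cache: [66(c=1) 44(c=2) 36(c=2)]
  6. access 66: HIT, count now 2. Cache: [44(c=2) 36(c=2) 66(c=2)]
  7. access 66: HIT, count now 3. Cache: [44(c=2) 36(c=2) 66(c=3)]
  8. access 66: HIT, count now 4. Cache: [44(c=2) 36(c=2) 66(c=4)]
  9. access 66: HIT, count now 5. Cache: [44(c=2) 36(c=2) 66(c=5)]
  10. access 66: HIT, count now 6. Cache: [44(c=2) 36(c=2) 66(c=6)]
  11. access 44: HIT, count now 3. Cache: [36(c=2) 44(c=3) 66(c=6)]
  12. access 66: HIT, count now 7. Cache: [36(c=2) 44(c=3) 66(c=7)]
  13. access 20: MISS. Cache: [20(c=1) 36(c=2) 44(c=3) 66(c=7)]
  14. access 44: HIT, count now 4. Cache: [20(c=1) 36(c=2) 44(c=4) 66(c=7)]
  15. access 20: HIT, count now 2. Cache: [36(c=2) 20(c=2) 44(c=4) 66(c=7)]
  16. access 20: HIT, count now 3. Cache: [36(c=2) 20(c=3) 44(c=4) 66(c=7)]
  17. access 20: HIT, count now 4. Cache: [36(c=2) 44(c=4) 20(c=4) 66(c=7)]
  18. access 66: HIT, count now 8. Cache: [36(c=2) 44(c=4) 20(c=4) 66(c=8)]
  19. access 66: HIT, count now 9. Cache: [36(c=2) 44(c=4) 20(c=4) 66(c=9)]
  20. access 44: HIT, count now 5. Cache: [36(c=2) 20(c=4) 44(c=5) 66(c=9)]
  21. access 66: HIT, count now 10. Cache: [36(c=2) 20(c=4) 44(c=5) 66(c=10)]
  22. access 51: MISS, evict 36(c=2). Cache: [51(c=1) 20(c=4) 44(c=5) 66(c=10)]
Total: 17 hits, 5 misses, 1 evictions

Answer: 20 44 51 66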